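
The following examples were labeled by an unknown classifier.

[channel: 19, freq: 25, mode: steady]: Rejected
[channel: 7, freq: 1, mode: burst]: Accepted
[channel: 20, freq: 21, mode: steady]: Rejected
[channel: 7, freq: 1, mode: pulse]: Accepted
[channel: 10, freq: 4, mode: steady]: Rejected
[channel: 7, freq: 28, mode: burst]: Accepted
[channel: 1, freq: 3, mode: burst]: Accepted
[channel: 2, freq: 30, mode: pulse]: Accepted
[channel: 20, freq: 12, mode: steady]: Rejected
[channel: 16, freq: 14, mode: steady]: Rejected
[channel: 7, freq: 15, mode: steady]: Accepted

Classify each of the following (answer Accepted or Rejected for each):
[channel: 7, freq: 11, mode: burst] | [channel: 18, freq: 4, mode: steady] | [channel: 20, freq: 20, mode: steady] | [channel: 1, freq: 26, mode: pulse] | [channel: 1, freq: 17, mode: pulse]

Accepted, Rejected, Rejected, Accepted, Accepted

The distinguishing property — channel ≤ 7 — holds for all the 'Accepted' cases and none of the 'Rejected' cases.
[channel: 7, freq: 11, mode: burst] → channel = 7 → Accepted. [channel: 18, freq: 4, mode: steady] → channel = 18 → Rejected. [channel: 20, freq: 20, mode: steady] → channel = 20 → Rejected. [channel: 1, freq: 26, mode: pulse] → channel = 1 → Accepted. [channel: 1, freq: 17, mode: pulse] → channel = 1 → Accepted.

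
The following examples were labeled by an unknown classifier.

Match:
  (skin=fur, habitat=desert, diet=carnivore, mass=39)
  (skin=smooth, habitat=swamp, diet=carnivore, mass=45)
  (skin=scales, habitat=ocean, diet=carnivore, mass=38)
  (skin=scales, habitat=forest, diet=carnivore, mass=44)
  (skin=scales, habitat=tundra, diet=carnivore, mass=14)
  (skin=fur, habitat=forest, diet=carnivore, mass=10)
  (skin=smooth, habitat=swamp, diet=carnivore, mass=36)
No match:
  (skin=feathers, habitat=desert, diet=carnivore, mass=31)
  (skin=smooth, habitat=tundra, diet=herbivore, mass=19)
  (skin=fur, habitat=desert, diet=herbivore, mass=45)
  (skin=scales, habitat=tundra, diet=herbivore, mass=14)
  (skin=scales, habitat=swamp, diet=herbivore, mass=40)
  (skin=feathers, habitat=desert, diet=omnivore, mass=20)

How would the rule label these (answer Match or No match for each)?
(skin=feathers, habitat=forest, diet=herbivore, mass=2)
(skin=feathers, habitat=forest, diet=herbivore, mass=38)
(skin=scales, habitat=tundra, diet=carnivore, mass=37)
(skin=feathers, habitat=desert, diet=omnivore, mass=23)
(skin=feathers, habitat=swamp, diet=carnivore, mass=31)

No match, No match, Match, No match, No match

A rule that fits every label: diet is carnivore AND mass ≠ 31 — true of each 'Match' example, false of each 'No match' one.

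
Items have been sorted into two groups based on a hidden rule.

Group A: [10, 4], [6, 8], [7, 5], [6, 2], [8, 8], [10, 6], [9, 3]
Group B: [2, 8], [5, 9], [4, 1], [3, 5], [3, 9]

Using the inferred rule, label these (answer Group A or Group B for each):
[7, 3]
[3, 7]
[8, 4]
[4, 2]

Group A, Group B, Group A, Group B

The simplest hypothesis consistent with all the labels is: first ≥ 6.
Group A: [7, 3], since first 7. Group B: [3, 7], since first 3. Group A: [8, 4], since first 8. Group B: [4, 2], since first 4.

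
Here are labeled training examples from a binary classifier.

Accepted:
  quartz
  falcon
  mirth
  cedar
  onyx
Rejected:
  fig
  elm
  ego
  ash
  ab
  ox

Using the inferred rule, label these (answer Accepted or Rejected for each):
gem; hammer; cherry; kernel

Rejected, Accepted, Accepted, Accepted

All 'Accepted' examples share one property — length ≥ 4 — and every 'Rejected' example lacks it.
gem → length 3 → Rejected. hammer → length 6 → Accepted. cherry → length 6 → Accepted. kernel → length 6 → Accepted.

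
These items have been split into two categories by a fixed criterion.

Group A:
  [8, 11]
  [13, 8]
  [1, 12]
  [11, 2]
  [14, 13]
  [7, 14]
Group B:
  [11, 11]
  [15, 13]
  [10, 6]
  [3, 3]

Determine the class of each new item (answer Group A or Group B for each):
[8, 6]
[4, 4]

Group B, Group B

All 'Group A' examples share one property — sum is odd — and every 'Group B' example lacks it.
Group B: [8, 6], since 8+6 = 14.
Group B: [4, 4], since 4+4 = 8.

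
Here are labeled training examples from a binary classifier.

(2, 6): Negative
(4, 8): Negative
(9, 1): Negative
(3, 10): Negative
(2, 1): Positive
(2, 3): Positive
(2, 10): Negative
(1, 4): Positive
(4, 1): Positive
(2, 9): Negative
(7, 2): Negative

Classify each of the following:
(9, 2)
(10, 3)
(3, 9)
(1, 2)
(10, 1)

Negative, Negative, Negative, Positive, Negative

The distinguishing property — sum ≤ 5 — holds for all the 'Positive' cases and none of the 'Negative' cases.
(9, 2): Negative (9+2 = 11). (10, 3): Negative (10+3 = 13). (3, 9): Negative (3+9 = 12). (1, 2): Positive (1+2 = 3). (10, 1): Negative (10+1 = 11).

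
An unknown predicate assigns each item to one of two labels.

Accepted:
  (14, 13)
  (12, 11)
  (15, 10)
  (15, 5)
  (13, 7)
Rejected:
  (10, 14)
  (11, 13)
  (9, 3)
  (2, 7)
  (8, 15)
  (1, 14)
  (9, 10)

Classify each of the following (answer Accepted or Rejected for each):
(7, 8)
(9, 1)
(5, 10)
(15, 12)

Rejected, Rejected, Rejected, Accepted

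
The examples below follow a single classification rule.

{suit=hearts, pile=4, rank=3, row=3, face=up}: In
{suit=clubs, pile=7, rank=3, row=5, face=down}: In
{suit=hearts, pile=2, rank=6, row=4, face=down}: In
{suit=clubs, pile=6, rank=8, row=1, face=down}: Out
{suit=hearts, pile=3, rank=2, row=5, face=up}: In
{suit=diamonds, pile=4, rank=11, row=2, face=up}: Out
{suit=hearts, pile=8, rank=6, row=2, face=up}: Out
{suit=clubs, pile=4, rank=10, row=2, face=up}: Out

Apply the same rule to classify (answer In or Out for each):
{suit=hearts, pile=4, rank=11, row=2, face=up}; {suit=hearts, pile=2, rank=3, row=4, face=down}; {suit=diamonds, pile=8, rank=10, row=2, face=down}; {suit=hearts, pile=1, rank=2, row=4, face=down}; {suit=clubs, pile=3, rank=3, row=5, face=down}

The common property of the 'In' items is: row ≥ 3. No 'Out' item has it.
{suit=hearts, pile=4, rank=11, row=2, face=up}: row = 2 — doesn't qualify, so Out.
{suit=hearts, pile=2, rank=3, row=4, face=down}: row = 4 — qualifies, so In.
{suit=diamonds, pile=8, rank=10, row=2, face=down}: row = 2 — doesn't qualify, so Out.
{suit=hearts, pile=1, rank=2, row=4, face=down}: row = 4 — qualifies, so In.
{suit=clubs, pile=3, rank=3, row=5, face=down}: row = 5 — qualifies, so In.

Out, In, Out, In, In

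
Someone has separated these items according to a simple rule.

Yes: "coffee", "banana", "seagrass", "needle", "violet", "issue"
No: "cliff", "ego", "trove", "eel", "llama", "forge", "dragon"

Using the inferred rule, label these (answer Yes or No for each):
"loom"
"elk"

The classifier is using: has ≥ 3 vowels.
"loom": 2 vowels — fails this test, so No.
"elk": 1 vowel — fails this test, so No.

No, No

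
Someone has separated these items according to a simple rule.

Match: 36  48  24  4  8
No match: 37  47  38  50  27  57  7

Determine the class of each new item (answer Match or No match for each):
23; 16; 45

No match, Match, No match

The classifier is using: multiple of 4.
23 — 23 = 4·5 + 3, hence No match.
16 — 16 = 4·4, hence Match.
45 — 45 = 4·11 + 1, hence No match.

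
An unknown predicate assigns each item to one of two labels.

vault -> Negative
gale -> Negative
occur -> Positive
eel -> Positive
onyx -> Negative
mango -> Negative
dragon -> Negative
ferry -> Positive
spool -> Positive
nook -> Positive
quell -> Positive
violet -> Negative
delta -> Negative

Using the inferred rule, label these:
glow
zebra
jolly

Every 'Positive' example satisfies: has a double letter. None of the 'Negative' examples do.
glow: no doubled letter, lacks this property → Negative. zebra: no doubled letter, lacks this property → Negative. jolly: 'll' doubled, checks out → Positive.

Negative, Negative, Positive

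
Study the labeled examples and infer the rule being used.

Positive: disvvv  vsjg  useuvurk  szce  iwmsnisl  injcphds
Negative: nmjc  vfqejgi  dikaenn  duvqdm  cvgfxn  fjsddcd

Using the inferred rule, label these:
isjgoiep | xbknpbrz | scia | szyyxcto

Positive, Negative, Positive, Positive

The simplest hypothesis consistent with all the labels is: even length AND contains 's'.
Positive: isjgoiep, since length 8, has 's'.
Negative: xbknpbrz, since length 8, no 's'.
Positive: scia, since length 4, has 's'.
Positive: szyyxcto, since length 8, has 's'.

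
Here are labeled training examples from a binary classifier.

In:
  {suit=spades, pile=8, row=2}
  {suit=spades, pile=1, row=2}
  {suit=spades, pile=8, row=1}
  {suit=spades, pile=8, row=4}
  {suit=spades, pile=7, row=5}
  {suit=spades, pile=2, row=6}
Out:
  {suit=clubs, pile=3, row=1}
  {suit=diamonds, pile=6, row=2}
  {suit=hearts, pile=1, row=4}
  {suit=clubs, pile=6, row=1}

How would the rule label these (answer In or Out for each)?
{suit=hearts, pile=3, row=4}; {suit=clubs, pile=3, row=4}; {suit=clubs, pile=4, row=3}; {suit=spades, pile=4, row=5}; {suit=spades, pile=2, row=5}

Out, Out, Out, In, In

Looking at the examples, the only property every 'In' case has and every 'Out' case lacks is: suit is spades.
Out: {suit=hearts, pile=3, row=4}, since suit is hearts.
Out: {suit=clubs, pile=3, row=4}, since suit is clubs.
Out: {suit=clubs, pile=4, row=3}, since suit is clubs.
In: {suit=spades, pile=4, row=5}, since suit is spades.
In: {suit=spades, pile=2, row=5}, since suit is spades.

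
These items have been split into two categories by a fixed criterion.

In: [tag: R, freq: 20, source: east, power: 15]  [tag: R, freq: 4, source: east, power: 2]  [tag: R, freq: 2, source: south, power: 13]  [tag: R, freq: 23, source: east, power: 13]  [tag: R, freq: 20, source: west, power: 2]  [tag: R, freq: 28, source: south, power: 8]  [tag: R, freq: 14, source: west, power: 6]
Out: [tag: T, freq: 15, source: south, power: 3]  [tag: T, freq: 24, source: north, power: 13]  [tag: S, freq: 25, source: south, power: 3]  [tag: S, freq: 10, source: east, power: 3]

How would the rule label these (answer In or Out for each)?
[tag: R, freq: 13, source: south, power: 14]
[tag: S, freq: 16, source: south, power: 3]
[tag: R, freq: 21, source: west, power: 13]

In, Out, In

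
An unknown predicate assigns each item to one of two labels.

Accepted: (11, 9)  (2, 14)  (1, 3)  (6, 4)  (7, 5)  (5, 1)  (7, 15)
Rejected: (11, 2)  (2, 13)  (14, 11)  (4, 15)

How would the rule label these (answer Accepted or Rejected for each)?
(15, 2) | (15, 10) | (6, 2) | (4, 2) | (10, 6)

Rejected, Rejected, Accepted, Accepted, Accepted

Comparing the two groups points to one rule — sum is even.
(15, 2): Rejected (15+2 = 17).
(15, 10): Rejected (15+10 = 25).
(6, 2): Accepted (6+2 = 8).
(4, 2): Accepted (4+2 = 6).
(10, 6): Accepted (10+6 = 16).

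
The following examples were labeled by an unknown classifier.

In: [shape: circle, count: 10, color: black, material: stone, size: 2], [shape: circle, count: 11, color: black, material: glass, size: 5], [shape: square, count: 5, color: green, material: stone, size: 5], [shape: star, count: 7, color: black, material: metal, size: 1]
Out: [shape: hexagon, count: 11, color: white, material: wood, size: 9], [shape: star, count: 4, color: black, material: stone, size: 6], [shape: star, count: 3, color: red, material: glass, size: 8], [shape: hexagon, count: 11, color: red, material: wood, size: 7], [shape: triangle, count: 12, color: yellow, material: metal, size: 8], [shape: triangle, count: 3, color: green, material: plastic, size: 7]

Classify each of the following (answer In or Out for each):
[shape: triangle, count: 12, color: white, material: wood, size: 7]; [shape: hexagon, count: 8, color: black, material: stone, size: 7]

The classifier is using: size ≤ 5.
[shape: triangle, count: 12, color: white, material: wood, size: 7] → size = 7 → Out.
[shape: hexagon, count: 8, color: black, material: stone, size: 7] → size = 7 → Out.

Out, Out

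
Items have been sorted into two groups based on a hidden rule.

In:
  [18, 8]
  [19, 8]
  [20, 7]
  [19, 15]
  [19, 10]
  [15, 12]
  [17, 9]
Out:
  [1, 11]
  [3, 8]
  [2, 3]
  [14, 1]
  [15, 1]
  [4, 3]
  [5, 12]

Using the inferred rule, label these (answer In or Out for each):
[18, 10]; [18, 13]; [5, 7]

In, In, Out

The classifier is using: sum ≥ 26.
In: [18, 10], since 18+10 = 28. In: [18, 13], since 18+13 = 31. Out: [5, 7], since 5+7 = 12.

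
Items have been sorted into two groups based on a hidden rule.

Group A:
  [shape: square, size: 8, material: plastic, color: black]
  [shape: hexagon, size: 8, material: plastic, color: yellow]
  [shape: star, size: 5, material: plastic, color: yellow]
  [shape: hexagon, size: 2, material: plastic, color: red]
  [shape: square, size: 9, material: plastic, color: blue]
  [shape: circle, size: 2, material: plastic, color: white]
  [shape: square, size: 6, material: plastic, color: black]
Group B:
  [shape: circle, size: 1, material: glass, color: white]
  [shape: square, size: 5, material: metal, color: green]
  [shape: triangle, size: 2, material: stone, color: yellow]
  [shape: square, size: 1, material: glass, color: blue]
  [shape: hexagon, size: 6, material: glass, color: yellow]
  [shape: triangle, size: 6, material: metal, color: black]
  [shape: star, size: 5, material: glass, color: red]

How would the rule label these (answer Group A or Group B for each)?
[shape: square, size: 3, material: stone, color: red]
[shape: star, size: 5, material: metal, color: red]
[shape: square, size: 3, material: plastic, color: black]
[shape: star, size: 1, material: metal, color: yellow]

'Group A' ⟺ material is plastic.
[shape: square, size: 3, material: stone, color: red]: material is stone — doesn't qualify, so Group B.
[shape: star, size: 5, material: metal, color: red]: material is metal — doesn't qualify, so Group B.
[shape: square, size: 3, material: plastic, color: black]: material is plastic — checks out, so Group A.
[shape: star, size: 1, material: metal, color: yellow]: material is metal — doesn't qualify, so Group B.

Group B, Group B, Group A, Group B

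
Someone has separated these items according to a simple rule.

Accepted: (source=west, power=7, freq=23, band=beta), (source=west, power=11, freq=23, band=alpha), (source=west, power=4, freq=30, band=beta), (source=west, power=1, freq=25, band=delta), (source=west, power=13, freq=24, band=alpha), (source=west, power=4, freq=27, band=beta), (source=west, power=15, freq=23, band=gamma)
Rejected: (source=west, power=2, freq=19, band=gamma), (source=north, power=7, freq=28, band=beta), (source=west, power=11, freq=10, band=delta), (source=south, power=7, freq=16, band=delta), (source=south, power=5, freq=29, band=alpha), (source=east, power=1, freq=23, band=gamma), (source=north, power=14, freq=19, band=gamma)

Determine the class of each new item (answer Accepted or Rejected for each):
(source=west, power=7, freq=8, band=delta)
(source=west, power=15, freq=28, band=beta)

The distinguishing property — source is west AND freq ≥ 23 — holds for all the 'Accepted' cases and none of the 'Rejected' cases.

Rejected, Accepted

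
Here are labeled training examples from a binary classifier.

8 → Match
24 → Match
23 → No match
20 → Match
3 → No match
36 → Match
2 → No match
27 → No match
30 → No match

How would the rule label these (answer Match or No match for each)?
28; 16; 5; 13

A rule that fits every label: multiple of 4 — true of each 'Match' example, false of each 'No match' one.
Match: 28, since 28 = 4·7.
Match: 16, since 16 = 4·4.
No match: 5, since 5 = 4·1 + 1.
No match: 13, since 13 = 4·3 + 1.

Match, Match, No match, No match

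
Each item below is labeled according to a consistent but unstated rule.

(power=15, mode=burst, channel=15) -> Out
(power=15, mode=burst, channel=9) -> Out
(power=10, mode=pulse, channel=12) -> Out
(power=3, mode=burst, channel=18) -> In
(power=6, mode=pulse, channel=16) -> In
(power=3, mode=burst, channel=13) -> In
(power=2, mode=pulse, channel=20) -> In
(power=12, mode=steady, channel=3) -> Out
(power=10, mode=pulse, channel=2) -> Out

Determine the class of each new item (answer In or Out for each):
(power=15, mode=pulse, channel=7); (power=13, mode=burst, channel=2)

A rule that fits every label: power ≤ 6 — true of each 'In' example, false of each 'Out' one.
(power=15, mode=pulse, channel=7) — power = 15, hence Out.
(power=13, mode=burst, channel=2) — power = 13, hence Out.

Out, Out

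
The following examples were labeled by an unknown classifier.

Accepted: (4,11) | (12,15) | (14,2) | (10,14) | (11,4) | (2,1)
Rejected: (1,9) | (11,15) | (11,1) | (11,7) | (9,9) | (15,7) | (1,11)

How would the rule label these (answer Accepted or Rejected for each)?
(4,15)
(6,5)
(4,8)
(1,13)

The distinguishing property — product is even — holds for all the 'Accepted' cases and none of the 'Rejected' cases.
(4,15): 4·15 = 60 — passes, so Accepted. (6,5): 6·5 = 30 — passes, so Accepted. (4,8): 4·8 = 32 — passes, so Accepted. (1,13): 1·13 = 13 — fails this test, so Rejected.

Accepted, Accepted, Accepted, Rejected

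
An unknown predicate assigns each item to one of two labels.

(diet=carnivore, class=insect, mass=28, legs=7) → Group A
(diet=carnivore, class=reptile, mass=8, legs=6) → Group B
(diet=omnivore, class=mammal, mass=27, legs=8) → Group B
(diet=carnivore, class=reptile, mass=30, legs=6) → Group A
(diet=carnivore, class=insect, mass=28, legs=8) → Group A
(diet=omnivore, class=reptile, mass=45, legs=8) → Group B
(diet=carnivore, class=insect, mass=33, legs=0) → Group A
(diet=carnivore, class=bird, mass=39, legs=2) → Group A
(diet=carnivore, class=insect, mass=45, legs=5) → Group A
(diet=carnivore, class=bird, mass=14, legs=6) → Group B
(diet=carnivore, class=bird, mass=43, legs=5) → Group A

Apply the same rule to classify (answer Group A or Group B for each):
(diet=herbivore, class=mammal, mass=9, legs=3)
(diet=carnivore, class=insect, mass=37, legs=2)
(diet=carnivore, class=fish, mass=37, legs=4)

Every 'Group A' example satisfies: diet is carnivore AND mass ≥ 27. None of the 'Group B' examples do.
(diet=herbivore, class=mammal, mass=9, legs=3): diet is herbivore, mass = 9 — does not satisfy this, so Group B. (diet=carnivore, class=insect, mass=37, legs=2): diet is carnivore, mass = 37 — meets the rule, so Group A. (diet=carnivore, class=fish, mass=37, legs=4): diet is carnivore, mass = 37 — meets the rule, so Group A.

Group B, Group A, Group A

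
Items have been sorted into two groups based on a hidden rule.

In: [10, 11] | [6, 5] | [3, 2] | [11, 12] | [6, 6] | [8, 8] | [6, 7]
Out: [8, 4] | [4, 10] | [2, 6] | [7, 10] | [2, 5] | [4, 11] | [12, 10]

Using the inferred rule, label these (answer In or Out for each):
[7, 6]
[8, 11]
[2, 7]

In, Out, Out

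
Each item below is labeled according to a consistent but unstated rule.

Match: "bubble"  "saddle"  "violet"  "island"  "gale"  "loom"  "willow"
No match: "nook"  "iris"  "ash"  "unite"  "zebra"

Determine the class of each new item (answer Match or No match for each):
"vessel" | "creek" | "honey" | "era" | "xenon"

The common property of the 'Match' items is: contains 'l'. No 'No match' item has it.
"vessel" → has 'l' → Match.
"creek" → no 'l' → No match.
"honey" → no 'l' → No match.
"era" → no 'l' → No match.
"xenon" → no 'l' → No match.

Match, No match, No match, No match, No match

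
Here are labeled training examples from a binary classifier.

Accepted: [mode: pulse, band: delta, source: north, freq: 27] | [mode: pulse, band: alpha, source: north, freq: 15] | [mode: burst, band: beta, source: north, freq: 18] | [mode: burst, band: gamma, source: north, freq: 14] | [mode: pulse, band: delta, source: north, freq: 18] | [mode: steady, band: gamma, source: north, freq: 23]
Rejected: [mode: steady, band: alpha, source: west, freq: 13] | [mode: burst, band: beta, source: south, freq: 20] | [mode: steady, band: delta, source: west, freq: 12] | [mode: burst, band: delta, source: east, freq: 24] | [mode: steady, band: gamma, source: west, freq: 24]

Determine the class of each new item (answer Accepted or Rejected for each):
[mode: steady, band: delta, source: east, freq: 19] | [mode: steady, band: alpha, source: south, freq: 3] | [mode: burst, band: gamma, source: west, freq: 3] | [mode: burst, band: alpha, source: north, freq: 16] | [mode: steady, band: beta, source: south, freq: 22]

The classifier is using: source is north.

Rejected, Rejected, Rejected, Accepted, Rejected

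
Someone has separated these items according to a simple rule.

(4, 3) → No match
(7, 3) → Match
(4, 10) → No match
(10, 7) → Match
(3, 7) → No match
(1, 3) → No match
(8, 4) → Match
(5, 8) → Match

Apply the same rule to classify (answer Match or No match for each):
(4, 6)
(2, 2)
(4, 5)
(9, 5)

No match, No match, No match, Match

'Match' ⟺ first ≥ 5.
(4, 6) → first 4 → No match.
(2, 2) → first 2 → No match.
(4, 5) → first 4 → No match.
(9, 5) → first 9 → Match.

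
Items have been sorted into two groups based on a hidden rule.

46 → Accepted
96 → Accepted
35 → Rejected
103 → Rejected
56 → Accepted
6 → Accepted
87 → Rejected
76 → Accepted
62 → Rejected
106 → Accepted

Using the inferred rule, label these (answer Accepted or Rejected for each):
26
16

Accepted, Accepted

The distinguishing property — ends in digit 6 — holds for all the 'Accepted' cases and none of the 'Rejected' cases.
26: Accepted (last digit 6).
16: Accepted (last digit 6).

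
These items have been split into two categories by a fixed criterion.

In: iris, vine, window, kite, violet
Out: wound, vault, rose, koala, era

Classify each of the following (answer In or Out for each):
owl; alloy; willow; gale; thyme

Out, Out, In, Out, Out

Every 'In' example satisfies: contains 'i'. None of the 'Out' examples do.
owl: Out (no 'i').
alloy: Out (no 'i').
willow: In (has 'i').
gale: Out (no 'i').
thyme: Out (no 'i').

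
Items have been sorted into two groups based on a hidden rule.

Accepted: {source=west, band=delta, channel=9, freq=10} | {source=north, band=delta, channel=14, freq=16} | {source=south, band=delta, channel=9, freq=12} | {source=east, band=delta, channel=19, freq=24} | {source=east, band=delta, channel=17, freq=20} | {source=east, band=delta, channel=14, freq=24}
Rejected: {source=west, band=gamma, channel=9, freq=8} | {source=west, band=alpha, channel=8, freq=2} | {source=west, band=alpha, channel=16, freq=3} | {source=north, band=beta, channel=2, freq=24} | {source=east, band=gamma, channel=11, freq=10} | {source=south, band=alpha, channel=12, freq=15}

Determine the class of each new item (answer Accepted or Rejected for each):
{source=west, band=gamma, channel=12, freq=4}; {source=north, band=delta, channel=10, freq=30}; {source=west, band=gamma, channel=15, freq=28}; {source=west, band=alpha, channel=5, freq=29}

All 'Accepted' examples share one property — band is delta — and every 'Rejected' example lacks it.
{source=west, band=gamma, channel=12, freq=4}: Rejected (band is gamma).
{source=north, band=delta, channel=10, freq=30}: Accepted (band is delta).
{source=west, band=gamma, channel=15, freq=28}: Rejected (band is gamma).
{source=west, band=alpha, channel=5, freq=29}: Rejected (band is alpha).

Rejected, Accepted, Rejected, Rejected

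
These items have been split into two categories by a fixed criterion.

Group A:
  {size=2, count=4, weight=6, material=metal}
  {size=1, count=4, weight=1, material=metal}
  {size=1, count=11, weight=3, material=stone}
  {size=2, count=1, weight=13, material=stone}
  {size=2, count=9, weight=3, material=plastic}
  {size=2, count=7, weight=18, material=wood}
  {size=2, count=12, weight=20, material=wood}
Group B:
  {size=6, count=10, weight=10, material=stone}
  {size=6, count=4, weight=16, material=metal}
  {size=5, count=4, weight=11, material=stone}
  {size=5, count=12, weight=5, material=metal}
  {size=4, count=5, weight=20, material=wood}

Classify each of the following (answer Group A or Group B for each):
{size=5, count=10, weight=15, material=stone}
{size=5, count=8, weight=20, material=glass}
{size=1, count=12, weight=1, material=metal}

Group B, Group B, Group A

The pattern is that an item is 'Group A' exactly when: size ≤ 2.
{size=5, count=10, weight=15, material=stone}: size = 5 — fails this test, so Group B.
{size=5, count=8, weight=20, material=glass}: size = 5 — fails this test, so Group B.
{size=1, count=12, weight=1, material=metal}: size = 1 — satisfies this, so Group A.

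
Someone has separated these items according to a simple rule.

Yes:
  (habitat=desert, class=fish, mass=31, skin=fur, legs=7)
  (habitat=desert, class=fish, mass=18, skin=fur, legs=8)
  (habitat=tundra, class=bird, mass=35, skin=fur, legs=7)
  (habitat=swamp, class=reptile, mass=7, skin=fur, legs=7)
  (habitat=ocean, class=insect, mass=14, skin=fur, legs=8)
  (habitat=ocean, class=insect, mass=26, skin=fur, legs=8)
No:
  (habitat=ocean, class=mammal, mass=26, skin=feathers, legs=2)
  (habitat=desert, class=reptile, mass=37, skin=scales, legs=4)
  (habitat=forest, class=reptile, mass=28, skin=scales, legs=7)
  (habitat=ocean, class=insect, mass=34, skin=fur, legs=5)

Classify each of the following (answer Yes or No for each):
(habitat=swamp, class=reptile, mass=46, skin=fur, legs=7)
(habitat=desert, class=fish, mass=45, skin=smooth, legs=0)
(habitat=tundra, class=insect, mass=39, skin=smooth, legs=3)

Rule: skin is fur AND legs ≥ 7. This holds for each 'Yes' example and fails for each 'No' one.

Yes, No, No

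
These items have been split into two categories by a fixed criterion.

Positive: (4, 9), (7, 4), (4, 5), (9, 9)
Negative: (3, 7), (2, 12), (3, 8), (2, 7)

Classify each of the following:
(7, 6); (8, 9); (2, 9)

Positive, Positive, Negative

The pattern is that an item is 'Positive' exactly when: first ≥ 4.
(7, 6) → first 7 → Positive. (8, 9) → first 8 → Positive. (2, 9) → first 2 → Negative.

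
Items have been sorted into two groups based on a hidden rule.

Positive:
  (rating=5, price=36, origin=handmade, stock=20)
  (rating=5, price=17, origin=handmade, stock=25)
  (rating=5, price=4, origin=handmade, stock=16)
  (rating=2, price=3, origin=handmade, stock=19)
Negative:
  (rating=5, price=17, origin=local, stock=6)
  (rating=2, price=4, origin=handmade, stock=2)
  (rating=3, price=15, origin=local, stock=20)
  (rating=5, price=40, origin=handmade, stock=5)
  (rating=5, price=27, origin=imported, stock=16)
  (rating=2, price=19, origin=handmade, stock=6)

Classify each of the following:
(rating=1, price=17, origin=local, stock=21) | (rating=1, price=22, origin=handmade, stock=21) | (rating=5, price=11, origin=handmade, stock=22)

Negative, Positive, Positive

The common property of the 'Positive' items is: origin is handmade AND stock ≥ 16. No 'Negative' item has it.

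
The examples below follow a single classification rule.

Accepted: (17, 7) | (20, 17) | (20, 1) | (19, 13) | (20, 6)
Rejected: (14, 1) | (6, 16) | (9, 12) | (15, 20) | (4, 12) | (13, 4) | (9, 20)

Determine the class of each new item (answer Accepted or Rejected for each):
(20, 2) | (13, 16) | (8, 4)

Accepted, Rejected, Rejected

The common property of the 'Accepted' items is: first ≥ 16. No 'Rejected' item has it.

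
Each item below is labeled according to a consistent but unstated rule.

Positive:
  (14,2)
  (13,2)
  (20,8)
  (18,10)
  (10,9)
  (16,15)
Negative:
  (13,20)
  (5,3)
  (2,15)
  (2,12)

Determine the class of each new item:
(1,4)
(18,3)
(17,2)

Negative, Positive, Positive

The simplest hypothesis consistent with all the labels is: first > second AND sum ≥ 14.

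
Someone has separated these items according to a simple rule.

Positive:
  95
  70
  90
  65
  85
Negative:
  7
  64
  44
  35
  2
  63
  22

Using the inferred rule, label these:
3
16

The rule appears to be: at least 65.
3: Negative (3 < 65).
16: Negative (16 < 65).

Negative, Negative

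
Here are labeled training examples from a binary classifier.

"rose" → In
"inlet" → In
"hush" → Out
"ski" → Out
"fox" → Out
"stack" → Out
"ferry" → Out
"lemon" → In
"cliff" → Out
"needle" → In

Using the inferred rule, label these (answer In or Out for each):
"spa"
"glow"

'In' ⟺ has ≥ 2 vowels.
"spa" — 1 vowel, hence Out. "glow" — 1 vowel, hence Out.

Out, Out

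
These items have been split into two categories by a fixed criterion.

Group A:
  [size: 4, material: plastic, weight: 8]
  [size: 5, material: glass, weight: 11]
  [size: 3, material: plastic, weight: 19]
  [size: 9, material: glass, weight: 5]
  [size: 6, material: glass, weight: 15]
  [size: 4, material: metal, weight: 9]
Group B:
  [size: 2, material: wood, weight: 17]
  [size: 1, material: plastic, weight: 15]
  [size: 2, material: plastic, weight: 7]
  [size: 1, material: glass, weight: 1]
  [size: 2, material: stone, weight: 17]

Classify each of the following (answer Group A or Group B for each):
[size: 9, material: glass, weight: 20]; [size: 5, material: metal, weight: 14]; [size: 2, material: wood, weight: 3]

Group A, Group A, Group B

The classifier is using: size ≥ 3.
[size: 9, material: glass, weight: 20] — size = 9, hence Group A.
[size: 5, material: metal, weight: 14] — size = 5, hence Group A.
[size: 2, material: wood, weight: 3] — size = 2, hence Group B.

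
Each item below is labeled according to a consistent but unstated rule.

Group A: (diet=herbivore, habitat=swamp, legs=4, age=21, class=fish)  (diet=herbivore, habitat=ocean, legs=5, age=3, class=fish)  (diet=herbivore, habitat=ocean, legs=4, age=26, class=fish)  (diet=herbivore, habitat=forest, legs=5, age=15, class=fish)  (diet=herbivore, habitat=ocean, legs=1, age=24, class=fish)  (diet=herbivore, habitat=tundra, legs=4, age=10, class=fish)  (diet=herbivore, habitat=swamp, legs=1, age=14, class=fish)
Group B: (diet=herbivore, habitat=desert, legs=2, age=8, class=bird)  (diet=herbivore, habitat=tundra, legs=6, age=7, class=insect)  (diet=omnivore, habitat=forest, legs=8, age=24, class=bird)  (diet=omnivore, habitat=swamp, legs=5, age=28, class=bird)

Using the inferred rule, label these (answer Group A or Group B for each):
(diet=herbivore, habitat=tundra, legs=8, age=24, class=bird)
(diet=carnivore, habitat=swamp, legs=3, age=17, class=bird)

Group B, Group B

Looking at the examples, the only property every 'Group A' case has and every 'Group B' case lacks is: class is fish.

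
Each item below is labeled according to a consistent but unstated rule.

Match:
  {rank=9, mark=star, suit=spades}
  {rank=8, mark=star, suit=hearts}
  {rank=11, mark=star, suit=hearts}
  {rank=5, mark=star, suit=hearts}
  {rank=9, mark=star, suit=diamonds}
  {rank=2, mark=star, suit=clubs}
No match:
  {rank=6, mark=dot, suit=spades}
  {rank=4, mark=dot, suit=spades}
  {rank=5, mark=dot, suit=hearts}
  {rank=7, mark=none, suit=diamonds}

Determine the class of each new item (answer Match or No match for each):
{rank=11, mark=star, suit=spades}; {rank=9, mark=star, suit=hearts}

Match, Match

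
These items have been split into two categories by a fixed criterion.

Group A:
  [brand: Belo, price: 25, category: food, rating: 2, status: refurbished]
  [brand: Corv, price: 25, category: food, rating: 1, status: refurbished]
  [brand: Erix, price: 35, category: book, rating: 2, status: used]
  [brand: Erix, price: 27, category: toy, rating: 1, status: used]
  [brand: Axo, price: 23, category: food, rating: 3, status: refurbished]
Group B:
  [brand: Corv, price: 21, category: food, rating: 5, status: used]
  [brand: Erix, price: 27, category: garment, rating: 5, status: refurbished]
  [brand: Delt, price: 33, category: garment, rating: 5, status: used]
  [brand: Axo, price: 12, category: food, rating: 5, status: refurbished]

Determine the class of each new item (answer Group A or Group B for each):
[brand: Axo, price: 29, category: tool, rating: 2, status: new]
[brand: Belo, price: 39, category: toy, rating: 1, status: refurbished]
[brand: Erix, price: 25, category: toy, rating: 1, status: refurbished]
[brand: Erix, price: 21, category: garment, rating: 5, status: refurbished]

The simplest hypothesis consistent with all the labels is: rating ≤ 3.
[brand: Axo, price: 29, category: tool, rating: 2, status: new]: rating = 2, satisfies this → Group A. [brand: Belo, price: 39, category: toy, rating: 1, status: refurbished]: rating = 1, satisfies this → Group A. [brand: Erix, price: 25, category: toy, rating: 1, status: refurbished]: rating = 1, satisfies this → Group A. [brand: Erix, price: 21, category: garment, rating: 5, status: refurbished]: rating = 5, lacks this property → Group B.

Group A, Group A, Group A, Group B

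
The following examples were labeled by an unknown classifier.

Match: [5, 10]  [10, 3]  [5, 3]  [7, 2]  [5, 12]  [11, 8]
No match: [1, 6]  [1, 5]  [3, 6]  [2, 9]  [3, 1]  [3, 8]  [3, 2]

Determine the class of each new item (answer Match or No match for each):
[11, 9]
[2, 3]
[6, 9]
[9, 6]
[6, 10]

The classifier is using: first ≥ 5.

Match, No match, Match, Match, Match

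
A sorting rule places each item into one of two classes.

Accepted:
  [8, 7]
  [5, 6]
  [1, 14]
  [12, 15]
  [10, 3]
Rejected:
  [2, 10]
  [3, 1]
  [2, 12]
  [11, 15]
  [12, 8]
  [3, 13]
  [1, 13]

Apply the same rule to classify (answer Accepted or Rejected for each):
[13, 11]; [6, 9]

Checking candidate rules against both groups, what survives is: sum is odd.
Rejected: [13, 11], since 13+11 = 24. Accepted: [6, 9], since 6+9 = 15.

Rejected, Accepted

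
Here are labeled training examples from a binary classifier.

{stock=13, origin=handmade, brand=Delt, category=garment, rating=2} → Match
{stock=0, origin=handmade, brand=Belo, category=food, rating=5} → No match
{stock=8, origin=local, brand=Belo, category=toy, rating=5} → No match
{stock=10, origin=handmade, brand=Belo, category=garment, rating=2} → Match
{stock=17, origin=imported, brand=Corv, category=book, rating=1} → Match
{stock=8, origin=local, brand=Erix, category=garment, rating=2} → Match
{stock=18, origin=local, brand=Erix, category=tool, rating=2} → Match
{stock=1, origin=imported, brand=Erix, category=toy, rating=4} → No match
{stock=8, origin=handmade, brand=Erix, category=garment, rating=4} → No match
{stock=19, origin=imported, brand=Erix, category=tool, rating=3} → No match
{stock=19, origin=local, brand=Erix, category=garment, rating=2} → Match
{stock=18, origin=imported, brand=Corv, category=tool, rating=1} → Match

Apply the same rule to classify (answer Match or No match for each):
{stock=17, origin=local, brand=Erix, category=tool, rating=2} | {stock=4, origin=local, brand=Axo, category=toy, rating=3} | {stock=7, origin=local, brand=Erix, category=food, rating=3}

The pattern is that an item is 'Match' exactly when: rating ≤ 2.
{stock=17, origin=local, brand=Erix, category=tool, rating=2}: rating = 2 — passes, so Match. {stock=4, origin=local, brand=Axo, category=toy, rating=3}: rating = 3 — does not fit, so No match. {stock=7, origin=local, brand=Erix, category=food, rating=3}: rating = 3 — does not fit, so No match.

Match, No match, No match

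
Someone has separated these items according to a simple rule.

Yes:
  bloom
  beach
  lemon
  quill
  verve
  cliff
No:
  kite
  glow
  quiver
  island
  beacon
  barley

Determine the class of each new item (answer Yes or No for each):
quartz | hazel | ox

No, Yes, No

The distinguishing property — odd length — holds for all the 'Yes' cases and none of the 'No' cases.
No: quartz, since length 6.
Yes: hazel, since length 5.
No: ox, since length 2.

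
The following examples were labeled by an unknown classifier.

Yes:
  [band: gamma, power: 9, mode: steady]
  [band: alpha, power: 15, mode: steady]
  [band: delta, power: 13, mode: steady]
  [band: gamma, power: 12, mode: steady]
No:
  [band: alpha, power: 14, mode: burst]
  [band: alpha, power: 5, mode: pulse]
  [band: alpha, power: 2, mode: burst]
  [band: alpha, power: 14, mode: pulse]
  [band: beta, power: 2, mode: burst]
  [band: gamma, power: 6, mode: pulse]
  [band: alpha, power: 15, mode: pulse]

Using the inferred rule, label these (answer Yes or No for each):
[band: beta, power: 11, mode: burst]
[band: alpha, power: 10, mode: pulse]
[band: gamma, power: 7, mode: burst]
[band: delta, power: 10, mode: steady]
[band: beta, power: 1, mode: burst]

The rule appears to be: mode is steady.
[band: beta, power: 11, mode: burst]: mode is burst, does not pass → No. [band: alpha, power: 10, mode: pulse]: mode is pulse, does not pass → No. [band: gamma, power: 7, mode: burst]: mode is burst, does not pass → No. [band: delta, power: 10, mode: steady]: mode is steady, satisfies this → Yes. [band: beta, power: 1, mode: burst]: mode is burst, does not pass → No.

No, No, No, Yes, No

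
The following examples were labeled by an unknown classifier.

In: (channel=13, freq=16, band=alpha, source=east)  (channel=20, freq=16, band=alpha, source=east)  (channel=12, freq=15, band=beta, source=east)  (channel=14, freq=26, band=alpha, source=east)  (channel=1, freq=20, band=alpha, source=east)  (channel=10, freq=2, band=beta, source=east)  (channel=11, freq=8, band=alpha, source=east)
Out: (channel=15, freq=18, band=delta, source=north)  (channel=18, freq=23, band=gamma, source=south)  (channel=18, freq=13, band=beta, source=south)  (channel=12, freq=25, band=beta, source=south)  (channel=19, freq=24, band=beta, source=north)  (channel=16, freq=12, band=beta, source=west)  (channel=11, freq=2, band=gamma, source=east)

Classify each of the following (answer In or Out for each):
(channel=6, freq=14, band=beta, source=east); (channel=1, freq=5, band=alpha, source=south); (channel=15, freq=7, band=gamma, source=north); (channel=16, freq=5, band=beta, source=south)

'In' ⟺ band is not gamma AND source is east.

In, Out, Out, Out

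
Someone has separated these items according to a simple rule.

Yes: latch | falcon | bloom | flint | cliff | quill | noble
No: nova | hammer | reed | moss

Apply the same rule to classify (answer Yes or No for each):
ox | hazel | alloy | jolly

The classifier is using: contains 'l'.
ox → no 'l' → No. hazel → has 'l' → Yes. alloy → has 'l' → Yes. jolly → has 'l' → Yes.

No, Yes, Yes, Yes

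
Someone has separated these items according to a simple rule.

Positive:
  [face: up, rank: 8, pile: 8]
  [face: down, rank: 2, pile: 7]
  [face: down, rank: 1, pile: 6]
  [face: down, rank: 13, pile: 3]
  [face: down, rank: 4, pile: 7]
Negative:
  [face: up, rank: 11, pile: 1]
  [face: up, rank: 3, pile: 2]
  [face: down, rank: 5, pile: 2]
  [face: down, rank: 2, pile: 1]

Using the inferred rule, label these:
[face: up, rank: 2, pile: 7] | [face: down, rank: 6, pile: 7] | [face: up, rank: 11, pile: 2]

The distinguishing property — pile ≥ 3 — holds for all the 'Positive' cases and none of the 'Negative' cases.
[face: up, rank: 2, pile: 7] → pile = 7 → Positive. [face: down, rank: 6, pile: 7] → pile = 7 → Positive. [face: up, rank: 11, pile: 2] → pile = 2 → Negative.

Positive, Positive, Negative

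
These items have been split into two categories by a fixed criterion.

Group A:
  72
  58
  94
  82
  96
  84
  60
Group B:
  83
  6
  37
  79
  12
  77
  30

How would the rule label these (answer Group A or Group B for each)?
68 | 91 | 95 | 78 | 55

The rule appears to be: even AND at least 37.
Group A: 68, since 68 is even, 68 ≥ 37.
Group B: 91, since 91 is odd, 91 ≥ 37.
Group B: 95, since 95 is odd, 95 ≥ 37.
Group A: 78, since 78 is even, 78 ≥ 37.
Group B: 55, since 55 is odd, 55 ≥ 37.

Group A, Group B, Group B, Group A, Group B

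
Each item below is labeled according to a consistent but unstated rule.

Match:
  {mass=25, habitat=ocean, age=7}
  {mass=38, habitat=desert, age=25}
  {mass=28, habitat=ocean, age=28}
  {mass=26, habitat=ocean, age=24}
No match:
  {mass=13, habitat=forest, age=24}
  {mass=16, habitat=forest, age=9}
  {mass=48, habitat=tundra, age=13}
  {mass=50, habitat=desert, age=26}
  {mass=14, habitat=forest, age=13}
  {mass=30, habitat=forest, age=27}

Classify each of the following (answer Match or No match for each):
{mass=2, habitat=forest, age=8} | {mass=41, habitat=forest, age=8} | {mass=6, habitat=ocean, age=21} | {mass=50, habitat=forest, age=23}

A rule that fits every label: habitat is ocean OR age = 25 — true of each 'Match' example, false of each 'No match' one.

No match, No match, Match, No match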